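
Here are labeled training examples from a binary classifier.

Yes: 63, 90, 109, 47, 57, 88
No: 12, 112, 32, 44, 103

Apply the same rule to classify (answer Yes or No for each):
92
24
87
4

Yes, No, Yes, No

Every 'Yes' example satisfies: digit sum ≥ 9. None of the 'No' examples do.
92: Yes (digit sum 9+2 = 11).
24: No (digit sum 2+4 = 6).
87: Yes (digit sum 8+7 = 15).
4: No (digit sum 4).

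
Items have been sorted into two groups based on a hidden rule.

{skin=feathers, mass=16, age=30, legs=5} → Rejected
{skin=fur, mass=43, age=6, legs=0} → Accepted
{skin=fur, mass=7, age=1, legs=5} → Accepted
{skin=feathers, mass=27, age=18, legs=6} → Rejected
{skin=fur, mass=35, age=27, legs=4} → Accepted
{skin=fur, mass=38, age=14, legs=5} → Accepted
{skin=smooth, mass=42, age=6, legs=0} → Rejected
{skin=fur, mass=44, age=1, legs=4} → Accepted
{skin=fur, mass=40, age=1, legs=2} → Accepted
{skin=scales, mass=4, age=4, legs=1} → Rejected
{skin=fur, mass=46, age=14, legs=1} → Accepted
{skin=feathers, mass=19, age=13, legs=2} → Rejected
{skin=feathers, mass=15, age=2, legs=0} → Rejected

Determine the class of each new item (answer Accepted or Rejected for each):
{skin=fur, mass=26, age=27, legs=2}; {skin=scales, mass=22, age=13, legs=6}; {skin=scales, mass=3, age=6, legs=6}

Accepted, Rejected, Rejected

The simplest hypothesis consistent with all the labels is: skin is fur.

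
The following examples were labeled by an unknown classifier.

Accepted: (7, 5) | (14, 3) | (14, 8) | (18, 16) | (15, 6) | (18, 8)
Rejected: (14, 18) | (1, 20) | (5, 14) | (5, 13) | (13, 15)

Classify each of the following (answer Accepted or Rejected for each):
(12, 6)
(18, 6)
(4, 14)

The simplest hypothesis consistent with all the labels is: first > second.
(12, 6) — 12 > 6, hence Accepted. (18, 6) — 18 > 6, hence Accepted. (4, 14) — 4 < 14, hence Rejected.

Accepted, Accepted, Rejected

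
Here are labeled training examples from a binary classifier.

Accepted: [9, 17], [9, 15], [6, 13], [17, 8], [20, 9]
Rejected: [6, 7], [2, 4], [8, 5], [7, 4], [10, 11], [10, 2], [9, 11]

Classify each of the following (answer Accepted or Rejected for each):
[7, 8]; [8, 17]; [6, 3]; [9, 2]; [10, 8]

Rule: max ≥ 13. This holds for each 'Accepted' example and fails for each 'Rejected' one.
[7, 8]: max 8, fails this test → Rejected. [8, 17]: max 17, passes → Accepted. [6, 3]: max 6, fails this test → Rejected. [9, 2]: max 9, fails this test → Rejected. [10, 8]: max 10, fails this test → Rejected.

Rejected, Accepted, Rejected, Rejected, Rejected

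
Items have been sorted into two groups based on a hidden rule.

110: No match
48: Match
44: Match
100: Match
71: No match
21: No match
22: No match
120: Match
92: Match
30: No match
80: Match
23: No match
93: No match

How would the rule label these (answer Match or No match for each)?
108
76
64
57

Match, Match, Match, No match

Checking candidate rules against both groups, what survives is: multiple of 4.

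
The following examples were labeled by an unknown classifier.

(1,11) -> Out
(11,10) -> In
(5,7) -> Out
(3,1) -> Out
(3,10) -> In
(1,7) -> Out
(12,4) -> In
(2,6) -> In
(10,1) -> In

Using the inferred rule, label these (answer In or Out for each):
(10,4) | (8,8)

The simplest hypothesis consistent with all the labels is: product is even.

In, In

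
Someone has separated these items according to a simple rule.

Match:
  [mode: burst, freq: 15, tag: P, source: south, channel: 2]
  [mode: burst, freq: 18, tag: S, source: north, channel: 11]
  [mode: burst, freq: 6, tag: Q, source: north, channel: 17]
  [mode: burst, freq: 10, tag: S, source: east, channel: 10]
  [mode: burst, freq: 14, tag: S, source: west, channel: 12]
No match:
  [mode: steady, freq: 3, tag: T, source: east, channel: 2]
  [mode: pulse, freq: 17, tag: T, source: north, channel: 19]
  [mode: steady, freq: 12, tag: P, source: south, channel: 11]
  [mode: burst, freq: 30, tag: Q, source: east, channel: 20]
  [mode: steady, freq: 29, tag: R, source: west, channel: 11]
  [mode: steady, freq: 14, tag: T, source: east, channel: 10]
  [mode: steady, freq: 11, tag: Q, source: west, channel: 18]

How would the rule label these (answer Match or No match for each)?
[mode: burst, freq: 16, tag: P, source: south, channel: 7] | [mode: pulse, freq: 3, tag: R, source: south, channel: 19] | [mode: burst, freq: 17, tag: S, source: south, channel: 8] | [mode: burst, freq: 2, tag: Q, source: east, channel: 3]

Match, No match, Match, Match

The distinguishing property — mode is burst AND freq ≤ 18 — holds for all the 'Match' cases and none of the 'No match' cases.
[mode: burst, freq: 16, tag: P, source: south, channel: 7] → mode is burst, freq = 16 → Match. [mode: pulse, freq: 3, tag: R, source: south, channel: 19] → mode is pulse, freq = 3 → No match. [mode: burst, freq: 17, tag: S, source: south, channel: 8] → mode is burst, freq = 17 → Match. [mode: burst, freq: 2, tag: Q, source: east, channel: 3] → mode is burst, freq = 2 → Match.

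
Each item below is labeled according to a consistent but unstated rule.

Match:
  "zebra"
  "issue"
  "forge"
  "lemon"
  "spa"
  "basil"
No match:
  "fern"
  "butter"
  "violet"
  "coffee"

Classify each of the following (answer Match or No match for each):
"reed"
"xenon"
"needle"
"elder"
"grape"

Looking at the examples, the only property every 'Match' case has and every 'No match' case lacks is: odd length.
"reed": length 4, doesn't match → No match.
"xenon": length 5, passes → Match.
"needle": length 6, doesn't match → No match.
"elder": length 5, passes → Match.
"grape": length 5, passes → Match.

No match, Match, No match, Match, Match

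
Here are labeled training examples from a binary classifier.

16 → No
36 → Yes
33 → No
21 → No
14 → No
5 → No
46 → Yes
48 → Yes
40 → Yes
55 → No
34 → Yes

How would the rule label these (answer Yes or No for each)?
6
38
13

No, Yes, No

One predicate separates the groups cleanly: even AND at least 21.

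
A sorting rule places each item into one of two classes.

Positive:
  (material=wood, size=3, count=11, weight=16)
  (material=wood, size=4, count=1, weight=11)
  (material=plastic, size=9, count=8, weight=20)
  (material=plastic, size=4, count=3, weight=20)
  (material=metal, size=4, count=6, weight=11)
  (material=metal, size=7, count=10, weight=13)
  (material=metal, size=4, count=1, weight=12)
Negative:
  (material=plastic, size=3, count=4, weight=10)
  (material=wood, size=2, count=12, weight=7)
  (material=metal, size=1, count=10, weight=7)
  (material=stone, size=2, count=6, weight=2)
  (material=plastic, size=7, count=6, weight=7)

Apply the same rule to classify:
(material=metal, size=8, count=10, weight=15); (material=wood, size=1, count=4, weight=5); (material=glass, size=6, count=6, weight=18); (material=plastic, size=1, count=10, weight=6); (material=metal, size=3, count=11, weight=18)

Positive, Negative, Positive, Negative, Positive

The pattern is that an item is 'Positive' exactly when: weight ≥ 11.
(material=metal, size=8, count=10, weight=15): Positive (weight = 15).
(material=wood, size=1, count=4, weight=5): Negative (weight = 5).
(material=glass, size=6, count=6, weight=18): Positive (weight = 18).
(material=plastic, size=1, count=10, weight=6): Negative (weight = 6).
(material=metal, size=3, count=11, weight=18): Positive (weight = 18).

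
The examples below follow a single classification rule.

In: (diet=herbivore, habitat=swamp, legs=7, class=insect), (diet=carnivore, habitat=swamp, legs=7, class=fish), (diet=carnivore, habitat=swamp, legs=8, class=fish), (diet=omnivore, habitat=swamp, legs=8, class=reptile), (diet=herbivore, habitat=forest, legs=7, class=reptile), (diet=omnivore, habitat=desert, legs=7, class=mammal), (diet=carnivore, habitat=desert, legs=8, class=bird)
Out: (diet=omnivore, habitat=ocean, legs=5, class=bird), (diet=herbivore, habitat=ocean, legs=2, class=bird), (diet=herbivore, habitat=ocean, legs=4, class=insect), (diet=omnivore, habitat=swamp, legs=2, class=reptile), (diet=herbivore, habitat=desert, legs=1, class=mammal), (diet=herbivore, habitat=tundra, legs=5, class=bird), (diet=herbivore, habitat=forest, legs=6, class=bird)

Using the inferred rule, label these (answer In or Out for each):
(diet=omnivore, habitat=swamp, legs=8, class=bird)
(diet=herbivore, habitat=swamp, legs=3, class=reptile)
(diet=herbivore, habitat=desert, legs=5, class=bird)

In, Out, Out

Every 'In' example satisfies: legs ≥ 7. None of the 'Out' examples do.
(diet=omnivore, habitat=swamp, legs=8, class=bird): legs = 8, satisfies this → In.
(diet=herbivore, habitat=swamp, legs=3, class=reptile): legs = 3, does not pass → Out.
(diet=herbivore, habitat=desert, legs=5, class=bird): legs = 5, does not pass → Out.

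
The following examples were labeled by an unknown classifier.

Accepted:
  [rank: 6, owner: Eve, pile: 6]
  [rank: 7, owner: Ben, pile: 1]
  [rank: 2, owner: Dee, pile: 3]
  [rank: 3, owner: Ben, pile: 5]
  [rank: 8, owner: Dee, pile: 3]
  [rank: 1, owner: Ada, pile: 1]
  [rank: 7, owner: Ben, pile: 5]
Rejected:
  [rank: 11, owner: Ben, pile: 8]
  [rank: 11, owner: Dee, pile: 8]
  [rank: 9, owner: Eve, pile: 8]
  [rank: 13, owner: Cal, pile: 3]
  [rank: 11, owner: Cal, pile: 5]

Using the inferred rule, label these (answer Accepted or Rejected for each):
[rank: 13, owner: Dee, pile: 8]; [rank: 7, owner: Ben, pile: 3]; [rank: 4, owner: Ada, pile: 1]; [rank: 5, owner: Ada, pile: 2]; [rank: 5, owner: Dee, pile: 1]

Rejected, Accepted, Accepted, Accepted, Accepted

Rule: rank ≤ 8. This holds for each 'Accepted' example and fails for each 'Rejected' one.
[rank: 13, owner: Dee, pile: 8]: rank = 13 — does not fit, so Rejected. [rank: 7, owner: Ben, pile: 3]: rank = 7 — qualifies, so Accepted. [rank: 4, owner: Ada, pile: 1]: rank = 4 — qualifies, so Accepted. [rank: 5, owner: Ada, pile: 2]: rank = 5 — qualifies, so Accepted. [rank: 5, owner: Dee, pile: 1]: rank = 5 — qualifies, so Accepted.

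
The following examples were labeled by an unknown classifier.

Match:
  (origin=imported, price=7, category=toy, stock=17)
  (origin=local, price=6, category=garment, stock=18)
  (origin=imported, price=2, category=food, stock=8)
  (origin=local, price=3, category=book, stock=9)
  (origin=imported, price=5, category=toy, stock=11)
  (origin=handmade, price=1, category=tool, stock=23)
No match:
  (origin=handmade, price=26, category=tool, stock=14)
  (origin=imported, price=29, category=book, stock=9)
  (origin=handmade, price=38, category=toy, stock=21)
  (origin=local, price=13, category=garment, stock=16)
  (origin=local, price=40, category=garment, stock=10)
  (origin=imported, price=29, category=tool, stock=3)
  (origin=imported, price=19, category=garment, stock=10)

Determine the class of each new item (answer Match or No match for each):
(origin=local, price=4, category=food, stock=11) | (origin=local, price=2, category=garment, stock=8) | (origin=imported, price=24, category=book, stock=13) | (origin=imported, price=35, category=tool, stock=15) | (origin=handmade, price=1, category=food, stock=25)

Match, Match, No match, No match, Match

The simplest hypothesis consistent with all the labels is: price ≤ 7.
(origin=local, price=4, category=food, stock=11): Match (price = 4).
(origin=local, price=2, category=garment, stock=8): Match (price = 2).
(origin=imported, price=24, category=book, stock=13): No match (price = 24).
(origin=imported, price=35, category=tool, stock=15): No match (price = 35).
(origin=handmade, price=1, category=food, stock=25): Match (price = 1).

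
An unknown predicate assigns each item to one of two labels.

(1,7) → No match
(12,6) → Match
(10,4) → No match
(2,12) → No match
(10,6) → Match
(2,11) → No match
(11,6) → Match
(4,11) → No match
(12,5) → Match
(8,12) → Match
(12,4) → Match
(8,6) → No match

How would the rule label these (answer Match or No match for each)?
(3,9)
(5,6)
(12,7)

No match, No match, Match

The classifier is using: sum ≥ 16.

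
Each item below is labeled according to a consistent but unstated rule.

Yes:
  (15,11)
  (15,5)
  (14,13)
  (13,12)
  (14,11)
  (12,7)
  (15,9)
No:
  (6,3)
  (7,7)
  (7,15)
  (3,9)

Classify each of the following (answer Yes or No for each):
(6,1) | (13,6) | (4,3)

The classifier is using: first ≥ 9.
(6,1) → first 6 → No.
(13,6) → first 13 → Yes.
(4,3) → first 4 → No.

No, Yes, No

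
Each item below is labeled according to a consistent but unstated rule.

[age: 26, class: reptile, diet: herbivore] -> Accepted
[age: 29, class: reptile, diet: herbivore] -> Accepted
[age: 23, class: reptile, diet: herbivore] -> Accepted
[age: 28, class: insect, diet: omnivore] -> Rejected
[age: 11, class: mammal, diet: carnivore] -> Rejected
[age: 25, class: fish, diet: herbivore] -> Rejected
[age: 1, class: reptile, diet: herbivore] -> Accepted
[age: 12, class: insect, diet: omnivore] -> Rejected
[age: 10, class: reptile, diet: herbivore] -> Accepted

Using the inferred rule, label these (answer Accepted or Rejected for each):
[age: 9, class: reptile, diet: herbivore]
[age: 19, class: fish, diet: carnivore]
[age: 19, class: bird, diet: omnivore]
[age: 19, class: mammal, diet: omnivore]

Checking candidate rules against both groups, what survives is: class is reptile.

Accepted, Rejected, Rejected, Rejected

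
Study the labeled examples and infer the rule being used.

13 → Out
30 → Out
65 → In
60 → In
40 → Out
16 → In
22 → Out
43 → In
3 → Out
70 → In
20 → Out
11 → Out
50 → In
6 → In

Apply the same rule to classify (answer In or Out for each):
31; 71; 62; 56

The simplest hypothesis consistent with all the labels is: digit sum ≥ 5.
31 — digit sum 3+1 = 4, hence Out. 71 — digit sum 7+1 = 8, hence In. 62 — digit sum 6+2 = 8, hence In. 56 — digit sum 5+6 = 11, hence In.

Out, In, In, In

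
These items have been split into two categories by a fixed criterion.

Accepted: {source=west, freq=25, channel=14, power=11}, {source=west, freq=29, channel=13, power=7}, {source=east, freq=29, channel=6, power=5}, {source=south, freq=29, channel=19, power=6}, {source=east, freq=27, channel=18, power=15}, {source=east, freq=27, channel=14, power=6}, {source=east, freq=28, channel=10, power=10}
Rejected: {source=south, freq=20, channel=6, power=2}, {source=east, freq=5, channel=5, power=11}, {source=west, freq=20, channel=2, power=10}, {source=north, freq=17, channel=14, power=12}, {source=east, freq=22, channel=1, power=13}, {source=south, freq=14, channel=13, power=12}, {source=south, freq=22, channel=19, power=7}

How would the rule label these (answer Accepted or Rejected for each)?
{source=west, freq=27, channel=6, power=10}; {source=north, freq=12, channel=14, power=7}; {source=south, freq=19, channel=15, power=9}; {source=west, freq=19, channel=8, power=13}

Accepted, Rejected, Rejected, Rejected

'Accepted' ⟺ freq ≥ 25.
{source=west, freq=27, channel=6, power=10}: freq = 27 — has this property, so Accepted.
{source=north, freq=12, channel=14, power=7}: freq = 12 — does not pass, so Rejected.
{source=south, freq=19, channel=15, power=9}: freq = 19 — does not pass, so Rejected.
{source=west, freq=19, channel=8, power=13}: freq = 19 — does not pass, so Rejected.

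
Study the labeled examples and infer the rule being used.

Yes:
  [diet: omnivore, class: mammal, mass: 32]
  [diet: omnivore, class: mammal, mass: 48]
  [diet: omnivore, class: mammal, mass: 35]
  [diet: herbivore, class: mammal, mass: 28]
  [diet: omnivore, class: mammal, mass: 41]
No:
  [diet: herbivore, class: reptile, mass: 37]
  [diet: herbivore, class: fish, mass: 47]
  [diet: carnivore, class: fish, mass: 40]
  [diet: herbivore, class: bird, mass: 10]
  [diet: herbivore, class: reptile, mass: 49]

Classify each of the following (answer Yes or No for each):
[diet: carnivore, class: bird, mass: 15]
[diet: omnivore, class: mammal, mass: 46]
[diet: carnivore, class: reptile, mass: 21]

No, Yes, No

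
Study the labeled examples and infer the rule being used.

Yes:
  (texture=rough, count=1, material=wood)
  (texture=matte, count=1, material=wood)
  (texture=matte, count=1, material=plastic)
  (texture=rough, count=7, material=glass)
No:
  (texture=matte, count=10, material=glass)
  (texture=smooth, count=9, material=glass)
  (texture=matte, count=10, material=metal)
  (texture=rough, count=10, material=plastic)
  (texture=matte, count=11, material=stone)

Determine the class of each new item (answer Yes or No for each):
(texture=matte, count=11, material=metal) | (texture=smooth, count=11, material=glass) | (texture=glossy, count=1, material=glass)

No, No, Yes

The distinguishing property — count ≤ 7 — holds for all the 'Yes' cases and none of the 'No' cases.
(texture=matte, count=11, material=metal): No (count = 11). (texture=smooth, count=11, material=glass): No (count = 11). (texture=glossy, count=1, material=glass): Yes (count = 1).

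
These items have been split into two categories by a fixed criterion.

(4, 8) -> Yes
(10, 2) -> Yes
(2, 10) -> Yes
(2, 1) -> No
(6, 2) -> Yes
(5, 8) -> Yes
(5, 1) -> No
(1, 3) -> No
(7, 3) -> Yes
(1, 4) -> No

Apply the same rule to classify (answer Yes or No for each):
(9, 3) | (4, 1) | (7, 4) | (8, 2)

Yes, No, Yes, Yes

'Yes' ⟺ sum ≥ 8.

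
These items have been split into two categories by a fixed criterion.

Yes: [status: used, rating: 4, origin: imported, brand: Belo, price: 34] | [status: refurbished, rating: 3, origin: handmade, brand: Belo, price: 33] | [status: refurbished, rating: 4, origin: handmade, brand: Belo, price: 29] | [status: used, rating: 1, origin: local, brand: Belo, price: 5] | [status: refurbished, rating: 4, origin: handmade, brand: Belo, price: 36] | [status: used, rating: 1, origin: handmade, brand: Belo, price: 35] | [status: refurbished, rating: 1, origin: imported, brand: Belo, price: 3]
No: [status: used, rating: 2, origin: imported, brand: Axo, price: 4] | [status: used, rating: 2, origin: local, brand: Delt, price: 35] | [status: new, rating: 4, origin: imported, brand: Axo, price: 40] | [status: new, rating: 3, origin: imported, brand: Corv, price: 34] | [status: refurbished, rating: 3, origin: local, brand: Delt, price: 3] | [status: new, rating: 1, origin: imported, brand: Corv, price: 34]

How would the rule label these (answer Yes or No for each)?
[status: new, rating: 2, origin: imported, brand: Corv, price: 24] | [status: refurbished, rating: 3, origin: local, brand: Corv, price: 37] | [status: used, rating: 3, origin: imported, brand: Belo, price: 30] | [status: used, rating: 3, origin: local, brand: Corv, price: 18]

Checking candidate rules against both groups, what survives is: brand is Belo.

No, No, Yes, No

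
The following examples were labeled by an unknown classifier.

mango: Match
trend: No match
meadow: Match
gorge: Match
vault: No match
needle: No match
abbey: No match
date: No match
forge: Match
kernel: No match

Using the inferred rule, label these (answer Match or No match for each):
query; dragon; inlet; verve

Rule: contains 'o'. This holds for each 'Match' example and fails for each 'No match' one.
No match: query, since no 'o'.
Match: dragon, since has 'o'.
No match: inlet, since no 'o'.
No match: verve, since no 'o'.

No match, Match, No match, No match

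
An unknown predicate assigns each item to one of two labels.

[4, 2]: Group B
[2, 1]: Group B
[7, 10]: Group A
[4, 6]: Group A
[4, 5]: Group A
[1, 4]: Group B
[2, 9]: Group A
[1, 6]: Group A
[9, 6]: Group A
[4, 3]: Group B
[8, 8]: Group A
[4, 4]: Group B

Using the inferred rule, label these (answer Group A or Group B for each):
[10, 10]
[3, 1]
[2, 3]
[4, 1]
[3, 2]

Every 'Group A' example satisfies: second ≥ 5. None of the 'Group B' examples do.

Group A, Group B, Group B, Group B, Group B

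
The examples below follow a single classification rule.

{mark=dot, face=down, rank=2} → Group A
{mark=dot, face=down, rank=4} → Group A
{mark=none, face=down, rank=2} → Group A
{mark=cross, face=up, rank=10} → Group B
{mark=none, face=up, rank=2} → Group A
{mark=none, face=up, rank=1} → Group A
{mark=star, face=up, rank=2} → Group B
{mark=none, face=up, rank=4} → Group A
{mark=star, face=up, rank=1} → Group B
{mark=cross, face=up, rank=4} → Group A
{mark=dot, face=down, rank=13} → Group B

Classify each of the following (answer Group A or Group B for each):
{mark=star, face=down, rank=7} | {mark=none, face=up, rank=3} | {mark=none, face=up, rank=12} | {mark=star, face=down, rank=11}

All 'Group A' examples share one property — mark is not star AND rank ≤ 4 — and every 'Group B' example lacks it.
{mark=star, face=down, rank=7}: Group B (mark is star, rank = 7).
{mark=none, face=up, rank=3}: Group A (mark is none, rank = 3).
{mark=none, face=up, rank=12}: Group B (mark is none, rank = 12).
{mark=star, face=down, rank=11}: Group B (mark is star, rank = 11).

Group B, Group A, Group B, Group B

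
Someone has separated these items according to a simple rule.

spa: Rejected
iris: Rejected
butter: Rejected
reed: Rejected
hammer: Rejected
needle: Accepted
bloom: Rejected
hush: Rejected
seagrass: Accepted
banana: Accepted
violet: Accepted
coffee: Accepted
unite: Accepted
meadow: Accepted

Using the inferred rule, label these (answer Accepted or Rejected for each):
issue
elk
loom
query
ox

'Accepted' ⟺ has ≥ 3 vowels.
issue: Accepted (3 vowels).
elk: Rejected (1 vowel).
loom: Rejected (2 vowels).
query: Rejected (2 vowels).
ox: Rejected (1 vowel).

Accepted, Rejected, Rejected, Rejected, Rejected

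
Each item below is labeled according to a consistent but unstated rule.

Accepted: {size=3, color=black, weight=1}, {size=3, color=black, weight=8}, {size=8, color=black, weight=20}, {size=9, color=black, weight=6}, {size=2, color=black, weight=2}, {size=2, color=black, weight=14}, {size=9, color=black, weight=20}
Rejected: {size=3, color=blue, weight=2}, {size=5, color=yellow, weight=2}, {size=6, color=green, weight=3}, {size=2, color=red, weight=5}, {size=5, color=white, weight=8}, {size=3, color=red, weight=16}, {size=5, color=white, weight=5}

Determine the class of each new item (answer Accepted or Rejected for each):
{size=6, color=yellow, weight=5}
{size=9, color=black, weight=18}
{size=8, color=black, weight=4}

Rejected, Accepted, Accepted

Looking at the examples, the only property every 'Accepted' case has and every 'Rejected' case lacks is: color is black.
{size=6, color=yellow, weight=5}: Rejected (color is yellow).
{size=9, color=black, weight=18}: Accepted (color is black).
{size=8, color=black, weight=4}: Accepted (color is black).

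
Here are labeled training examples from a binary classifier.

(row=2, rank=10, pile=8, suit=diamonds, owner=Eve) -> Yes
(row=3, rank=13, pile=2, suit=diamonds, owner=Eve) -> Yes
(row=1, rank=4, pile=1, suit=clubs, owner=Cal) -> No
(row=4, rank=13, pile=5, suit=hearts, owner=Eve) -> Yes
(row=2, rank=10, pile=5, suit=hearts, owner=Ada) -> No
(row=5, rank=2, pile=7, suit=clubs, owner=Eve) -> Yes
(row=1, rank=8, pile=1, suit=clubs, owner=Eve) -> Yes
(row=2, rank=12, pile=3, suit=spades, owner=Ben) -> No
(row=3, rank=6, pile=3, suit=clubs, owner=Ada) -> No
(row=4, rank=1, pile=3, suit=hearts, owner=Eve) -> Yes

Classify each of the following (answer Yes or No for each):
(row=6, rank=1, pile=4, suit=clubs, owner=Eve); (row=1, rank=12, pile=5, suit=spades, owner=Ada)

Yes, No

The common property of the 'Yes' items is: owner is Eve. No 'No' item has it.
(row=6, rank=1, pile=4, suit=clubs, owner=Eve) — owner is Eve, hence Yes. (row=1, rank=12, pile=5, suit=spades, owner=Ada) — owner is Ada, hence No.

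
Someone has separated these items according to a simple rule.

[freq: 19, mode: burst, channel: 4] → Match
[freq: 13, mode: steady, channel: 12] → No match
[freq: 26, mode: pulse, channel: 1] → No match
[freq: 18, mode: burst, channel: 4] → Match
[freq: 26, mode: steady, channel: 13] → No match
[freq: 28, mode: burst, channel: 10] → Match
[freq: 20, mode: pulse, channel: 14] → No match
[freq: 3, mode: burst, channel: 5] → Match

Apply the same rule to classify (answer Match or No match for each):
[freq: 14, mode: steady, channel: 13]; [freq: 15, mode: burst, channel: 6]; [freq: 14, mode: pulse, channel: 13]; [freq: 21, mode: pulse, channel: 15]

The pattern is that an item is 'Match' exactly when: mode is burst.
[freq: 14, mode: steady, channel: 13] → mode is steady → No match. [freq: 15, mode: burst, channel: 6] → mode is burst → Match. [freq: 14, mode: pulse, channel: 13] → mode is pulse → No match. [freq: 21, mode: pulse, channel: 15] → mode is pulse → No match.

No match, Match, No match, No match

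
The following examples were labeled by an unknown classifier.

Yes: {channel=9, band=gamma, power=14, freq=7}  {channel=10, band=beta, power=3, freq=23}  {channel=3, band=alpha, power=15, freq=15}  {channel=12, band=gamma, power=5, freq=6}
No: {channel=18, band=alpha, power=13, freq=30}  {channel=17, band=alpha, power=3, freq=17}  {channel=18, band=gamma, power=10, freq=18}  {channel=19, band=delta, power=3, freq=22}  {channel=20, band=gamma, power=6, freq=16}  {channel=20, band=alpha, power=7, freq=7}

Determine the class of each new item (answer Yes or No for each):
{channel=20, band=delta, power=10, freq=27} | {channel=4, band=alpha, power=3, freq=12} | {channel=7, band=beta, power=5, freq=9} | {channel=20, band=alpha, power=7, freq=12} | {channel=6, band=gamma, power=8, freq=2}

One predicate separates the groups cleanly: channel ≤ 12.
{channel=20, band=delta, power=10, freq=27} → channel = 20 → No. {channel=4, band=alpha, power=3, freq=12} → channel = 4 → Yes. {channel=7, band=beta, power=5, freq=9} → channel = 7 → Yes. {channel=20, band=alpha, power=7, freq=12} → channel = 20 → No. {channel=6, band=gamma, power=8, freq=2} → channel = 6 → Yes.

No, Yes, Yes, No, Yes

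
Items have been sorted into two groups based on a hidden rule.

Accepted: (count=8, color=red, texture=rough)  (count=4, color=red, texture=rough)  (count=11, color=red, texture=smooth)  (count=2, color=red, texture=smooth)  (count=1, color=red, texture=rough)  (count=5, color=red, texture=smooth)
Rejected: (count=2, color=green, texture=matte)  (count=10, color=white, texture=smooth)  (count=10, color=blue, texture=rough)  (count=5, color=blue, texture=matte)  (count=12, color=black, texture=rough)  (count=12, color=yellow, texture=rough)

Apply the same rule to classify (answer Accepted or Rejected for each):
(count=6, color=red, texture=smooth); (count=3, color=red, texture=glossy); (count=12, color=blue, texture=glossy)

Accepted, Accepted, Rejected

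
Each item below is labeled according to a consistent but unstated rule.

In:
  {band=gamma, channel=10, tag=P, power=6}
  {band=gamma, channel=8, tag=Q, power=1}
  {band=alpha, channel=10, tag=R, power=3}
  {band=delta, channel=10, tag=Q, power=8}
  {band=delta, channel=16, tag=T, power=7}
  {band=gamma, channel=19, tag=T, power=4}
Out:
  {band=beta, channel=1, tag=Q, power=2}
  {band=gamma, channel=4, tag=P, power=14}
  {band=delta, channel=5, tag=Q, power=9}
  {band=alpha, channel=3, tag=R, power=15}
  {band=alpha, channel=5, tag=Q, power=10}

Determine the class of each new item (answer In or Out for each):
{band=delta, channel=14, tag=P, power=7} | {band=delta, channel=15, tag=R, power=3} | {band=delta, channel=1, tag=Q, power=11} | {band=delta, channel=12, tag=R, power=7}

In, In, Out, In

The pattern is that an item is 'In' exactly when: channel ≥ 8.
{band=delta, channel=14, tag=P, power=7} — channel = 14, hence In.
{band=delta, channel=15, tag=R, power=3} — channel = 15, hence In.
{band=delta, channel=1, tag=Q, power=11} — channel = 1, hence Out.
{band=delta, channel=12, tag=R, power=7} — channel = 12, hence In.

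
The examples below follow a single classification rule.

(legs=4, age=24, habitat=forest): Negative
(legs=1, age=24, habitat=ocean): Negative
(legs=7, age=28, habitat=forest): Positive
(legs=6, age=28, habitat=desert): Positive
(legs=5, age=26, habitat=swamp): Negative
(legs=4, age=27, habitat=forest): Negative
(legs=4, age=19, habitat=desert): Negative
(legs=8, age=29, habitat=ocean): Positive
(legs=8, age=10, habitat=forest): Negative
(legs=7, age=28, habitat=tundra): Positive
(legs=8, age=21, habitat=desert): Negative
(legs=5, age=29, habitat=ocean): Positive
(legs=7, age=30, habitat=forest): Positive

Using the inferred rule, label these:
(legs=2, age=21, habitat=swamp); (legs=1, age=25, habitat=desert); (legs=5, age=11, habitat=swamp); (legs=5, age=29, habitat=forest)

Negative, Negative, Negative, Positive

One predicate separates the groups cleanly: age ≥ 28.
Negative: (legs=2, age=21, habitat=swamp), since age = 21. Negative: (legs=1, age=25, habitat=desert), since age = 25. Negative: (legs=5, age=11, habitat=swamp), since age = 11. Positive: (legs=5, age=29, habitat=forest), since age = 29.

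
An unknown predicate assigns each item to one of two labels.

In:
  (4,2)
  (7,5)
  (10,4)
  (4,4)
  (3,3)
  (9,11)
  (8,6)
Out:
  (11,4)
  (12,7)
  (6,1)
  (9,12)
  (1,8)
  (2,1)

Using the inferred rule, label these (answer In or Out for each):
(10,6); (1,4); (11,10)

'In' ⟺ sum is even.
(10,6): 10+6 = 16 — fits, so In. (1,4): 1+4 = 5 — doesn't match, so Out. (11,10): 11+10 = 21 — doesn't match, so Out.

In, Out, Out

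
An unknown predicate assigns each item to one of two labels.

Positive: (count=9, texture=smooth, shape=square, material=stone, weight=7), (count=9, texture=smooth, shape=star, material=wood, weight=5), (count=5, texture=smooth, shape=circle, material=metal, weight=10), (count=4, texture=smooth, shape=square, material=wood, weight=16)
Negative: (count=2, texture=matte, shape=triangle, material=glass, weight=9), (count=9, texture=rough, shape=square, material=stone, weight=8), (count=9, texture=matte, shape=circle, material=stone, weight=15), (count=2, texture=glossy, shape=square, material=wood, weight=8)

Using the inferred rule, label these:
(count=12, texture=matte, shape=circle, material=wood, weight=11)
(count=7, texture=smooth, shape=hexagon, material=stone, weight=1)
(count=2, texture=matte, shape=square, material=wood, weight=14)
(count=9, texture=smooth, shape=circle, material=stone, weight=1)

Negative, Positive, Negative, Positive

The pattern is that an item is 'Positive' exactly when: texture is smooth.
(count=12, texture=matte, shape=circle, material=wood, weight=11): Negative (texture is matte). (count=7, texture=smooth, shape=hexagon, material=stone, weight=1): Positive (texture is smooth). (count=2, texture=matte, shape=square, material=wood, weight=14): Negative (texture is matte). (count=9, texture=smooth, shape=circle, material=stone, weight=1): Positive (texture is smooth).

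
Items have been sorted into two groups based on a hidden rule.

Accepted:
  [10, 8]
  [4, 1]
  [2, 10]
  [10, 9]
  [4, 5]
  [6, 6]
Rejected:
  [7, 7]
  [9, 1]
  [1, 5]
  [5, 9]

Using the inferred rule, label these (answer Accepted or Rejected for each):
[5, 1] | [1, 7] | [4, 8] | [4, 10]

Rejected, Rejected, Accepted, Accepted

A rule that fits every label: first is even — true of each 'Accepted' example, false of each 'Rejected' one.
[5, 1]: Rejected (first 5).
[1, 7]: Rejected (first 1).
[4, 8]: Accepted (first 4).
[4, 10]: Accepted (first 4).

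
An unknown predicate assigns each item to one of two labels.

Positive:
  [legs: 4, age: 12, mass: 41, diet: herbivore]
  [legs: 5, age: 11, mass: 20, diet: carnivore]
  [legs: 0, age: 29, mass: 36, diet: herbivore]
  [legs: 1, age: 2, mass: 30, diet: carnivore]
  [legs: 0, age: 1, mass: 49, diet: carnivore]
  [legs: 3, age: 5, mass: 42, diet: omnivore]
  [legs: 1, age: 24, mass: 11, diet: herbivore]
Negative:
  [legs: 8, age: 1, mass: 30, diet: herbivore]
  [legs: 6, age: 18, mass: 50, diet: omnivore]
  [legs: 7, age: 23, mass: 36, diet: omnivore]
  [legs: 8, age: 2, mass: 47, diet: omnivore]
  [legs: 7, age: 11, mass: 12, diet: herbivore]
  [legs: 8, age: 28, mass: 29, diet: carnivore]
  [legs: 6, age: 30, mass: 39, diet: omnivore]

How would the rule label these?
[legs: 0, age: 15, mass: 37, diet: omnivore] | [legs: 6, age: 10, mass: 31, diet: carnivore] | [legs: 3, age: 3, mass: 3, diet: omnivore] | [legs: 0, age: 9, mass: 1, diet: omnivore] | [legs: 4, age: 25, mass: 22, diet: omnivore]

One predicate separates the groups cleanly: legs ≤ 5.
[legs: 0, age: 15, mass: 37, diet: omnivore]: legs = 0 — fits, so Positive.
[legs: 6, age: 10, mass: 31, diet: carnivore]: legs = 6 — does not pass, so Negative.
[legs: 3, age: 3, mass: 3, diet: omnivore]: legs = 3 — fits, so Positive.
[legs: 0, age: 9, mass: 1, diet: omnivore]: legs = 0 — fits, so Positive.
[legs: 4, age: 25, mass: 22, diet: omnivore]: legs = 4 — fits, so Positive.

Positive, Negative, Positive, Positive, Positive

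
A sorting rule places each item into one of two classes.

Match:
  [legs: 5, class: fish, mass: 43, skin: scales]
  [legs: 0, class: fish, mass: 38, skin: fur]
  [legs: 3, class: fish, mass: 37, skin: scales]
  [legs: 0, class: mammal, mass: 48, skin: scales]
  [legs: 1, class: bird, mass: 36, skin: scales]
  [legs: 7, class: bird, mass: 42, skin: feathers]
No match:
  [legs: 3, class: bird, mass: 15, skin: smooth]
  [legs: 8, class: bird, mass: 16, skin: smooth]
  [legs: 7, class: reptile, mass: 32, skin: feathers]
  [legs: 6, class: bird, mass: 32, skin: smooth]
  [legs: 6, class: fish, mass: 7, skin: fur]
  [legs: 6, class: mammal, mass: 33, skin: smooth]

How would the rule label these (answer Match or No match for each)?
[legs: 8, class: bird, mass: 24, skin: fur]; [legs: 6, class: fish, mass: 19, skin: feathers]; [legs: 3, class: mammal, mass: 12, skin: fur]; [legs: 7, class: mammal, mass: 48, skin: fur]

No match, No match, No match, Match

One predicate separates the groups cleanly: mass ≥ 36.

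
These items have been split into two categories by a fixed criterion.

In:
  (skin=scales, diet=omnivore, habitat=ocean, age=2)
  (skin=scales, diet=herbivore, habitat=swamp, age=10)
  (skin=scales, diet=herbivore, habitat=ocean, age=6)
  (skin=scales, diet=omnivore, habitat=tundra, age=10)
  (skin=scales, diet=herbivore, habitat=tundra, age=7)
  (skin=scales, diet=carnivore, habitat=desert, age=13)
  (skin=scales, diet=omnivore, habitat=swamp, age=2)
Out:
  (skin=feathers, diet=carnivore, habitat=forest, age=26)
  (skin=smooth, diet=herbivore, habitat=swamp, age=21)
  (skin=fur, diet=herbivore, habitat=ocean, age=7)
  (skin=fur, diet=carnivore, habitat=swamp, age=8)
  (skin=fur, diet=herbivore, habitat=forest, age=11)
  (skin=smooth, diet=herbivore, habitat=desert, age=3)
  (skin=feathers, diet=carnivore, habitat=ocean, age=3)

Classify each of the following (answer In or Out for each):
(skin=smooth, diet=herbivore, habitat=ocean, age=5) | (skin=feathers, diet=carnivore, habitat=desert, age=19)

Every 'In' example satisfies: skin is scales. None of the 'Out' examples do.
(skin=smooth, diet=herbivore, habitat=ocean, age=5) → skin is smooth → Out.
(skin=feathers, diet=carnivore, habitat=desert, age=19) → skin is feathers → Out.

Out, Out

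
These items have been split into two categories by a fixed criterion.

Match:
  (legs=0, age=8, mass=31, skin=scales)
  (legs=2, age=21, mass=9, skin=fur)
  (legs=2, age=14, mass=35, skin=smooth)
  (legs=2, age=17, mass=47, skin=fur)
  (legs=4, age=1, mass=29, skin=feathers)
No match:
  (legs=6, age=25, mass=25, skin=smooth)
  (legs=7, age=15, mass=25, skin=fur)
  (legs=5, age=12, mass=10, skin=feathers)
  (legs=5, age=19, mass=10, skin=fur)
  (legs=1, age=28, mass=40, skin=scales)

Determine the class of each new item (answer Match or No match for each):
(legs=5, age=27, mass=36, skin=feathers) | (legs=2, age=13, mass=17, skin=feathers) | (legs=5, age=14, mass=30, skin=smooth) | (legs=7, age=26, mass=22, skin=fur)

No match, Match, No match, No match

A rule that fits every label: age ≤ 21 AND legs ≤ 4 — true of each 'Match' example, false of each 'No match' one.
(legs=5, age=27, mass=36, skin=feathers): No match (age = 27, legs = 5). (legs=2, age=13, mass=17, skin=feathers): Match (age = 13, legs = 2). (legs=5, age=14, mass=30, skin=smooth): No match (age = 14, legs = 5). (legs=7, age=26, mass=22, skin=fur): No match (age = 26, legs = 7).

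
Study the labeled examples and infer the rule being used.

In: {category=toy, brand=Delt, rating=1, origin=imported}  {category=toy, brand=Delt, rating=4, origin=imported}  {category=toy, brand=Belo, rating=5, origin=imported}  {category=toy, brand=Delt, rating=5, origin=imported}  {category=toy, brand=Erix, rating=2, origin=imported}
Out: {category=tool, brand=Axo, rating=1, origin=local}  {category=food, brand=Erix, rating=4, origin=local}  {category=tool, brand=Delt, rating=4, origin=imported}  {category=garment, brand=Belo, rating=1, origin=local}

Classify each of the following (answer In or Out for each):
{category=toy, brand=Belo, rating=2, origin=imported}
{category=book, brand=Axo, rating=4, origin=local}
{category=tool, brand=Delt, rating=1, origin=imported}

In, Out, Out

The distinguishing property — category is toy — holds for all the 'In' cases and none of the 'Out' cases.
{category=toy, brand=Belo, rating=2, origin=imported}: In (category is toy). {category=book, brand=Axo, rating=4, origin=local}: Out (category is book). {category=tool, brand=Delt, rating=1, origin=imported}: Out (category is tool).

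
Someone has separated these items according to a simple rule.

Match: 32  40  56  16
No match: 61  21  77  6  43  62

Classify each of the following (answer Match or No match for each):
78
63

Rule: multiple of 4. This holds for each 'Match' example and fails for each 'No match' one.
78 → 78 = 4·19 + 2 → No match.
63 → 63 = 4·15 + 3 → No match.

No match, No match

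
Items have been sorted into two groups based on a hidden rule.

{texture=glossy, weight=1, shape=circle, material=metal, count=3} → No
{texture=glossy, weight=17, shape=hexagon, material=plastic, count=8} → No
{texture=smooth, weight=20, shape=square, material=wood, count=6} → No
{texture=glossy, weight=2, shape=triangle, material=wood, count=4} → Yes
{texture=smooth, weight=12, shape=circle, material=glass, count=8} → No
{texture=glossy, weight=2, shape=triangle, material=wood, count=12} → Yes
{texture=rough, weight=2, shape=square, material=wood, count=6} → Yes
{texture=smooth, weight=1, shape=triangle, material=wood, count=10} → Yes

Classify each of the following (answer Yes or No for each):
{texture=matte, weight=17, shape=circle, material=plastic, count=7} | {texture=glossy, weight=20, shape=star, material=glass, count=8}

No, No

The rule appears to be: material is wood AND weight ≤ 2.
No: {texture=matte, weight=17, shape=circle, material=plastic, count=7}, since material is plastic, weight = 17. No: {texture=glossy, weight=20, shape=star, material=glass, count=8}, since material is glass, weight = 20.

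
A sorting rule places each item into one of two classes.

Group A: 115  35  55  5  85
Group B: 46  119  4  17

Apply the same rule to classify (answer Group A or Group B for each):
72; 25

One predicate separates the groups cleanly: multiple of 5.
72: Group B (72 = 5·14 + 2). 25: Group A (25 = 5·5).

Group B, Group A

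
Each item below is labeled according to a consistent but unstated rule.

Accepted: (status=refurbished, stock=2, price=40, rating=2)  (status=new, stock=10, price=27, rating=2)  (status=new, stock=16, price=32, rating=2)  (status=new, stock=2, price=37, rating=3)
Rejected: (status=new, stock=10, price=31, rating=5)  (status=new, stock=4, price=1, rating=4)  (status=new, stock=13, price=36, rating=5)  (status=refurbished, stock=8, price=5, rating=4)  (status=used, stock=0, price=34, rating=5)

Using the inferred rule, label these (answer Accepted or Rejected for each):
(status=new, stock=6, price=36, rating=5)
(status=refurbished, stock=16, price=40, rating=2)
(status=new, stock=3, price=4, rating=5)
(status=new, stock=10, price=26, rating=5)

The rule appears to be: rating ≤ 3.
(status=new, stock=6, price=36, rating=5) — rating = 5, hence Rejected. (status=refurbished, stock=16, price=40, rating=2) — rating = 2, hence Accepted. (status=new, stock=3, price=4, rating=5) — rating = 5, hence Rejected. (status=new, stock=10, price=26, rating=5) — rating = 5, hence Rejected.

Rejected, Accepted, Rejected, Rejected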